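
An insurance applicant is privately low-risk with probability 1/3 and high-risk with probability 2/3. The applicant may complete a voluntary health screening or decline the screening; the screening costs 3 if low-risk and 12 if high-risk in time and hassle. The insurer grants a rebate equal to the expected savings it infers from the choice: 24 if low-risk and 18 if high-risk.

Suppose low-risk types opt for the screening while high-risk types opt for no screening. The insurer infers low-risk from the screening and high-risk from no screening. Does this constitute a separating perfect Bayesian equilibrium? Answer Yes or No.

Under these beliefs, the screening earns rebate 24 and no screening earns rebate 18.
low-risk: the screening nets 24 − 3 = 21; no screening nets 18. low-risk prefers the screening.
high-risk: the screening nets 24 − 12 = 12; no screening nets 18. high-risk prefers no screening.
Neither type deviates, so the separating profile is an equilibrium.

Yes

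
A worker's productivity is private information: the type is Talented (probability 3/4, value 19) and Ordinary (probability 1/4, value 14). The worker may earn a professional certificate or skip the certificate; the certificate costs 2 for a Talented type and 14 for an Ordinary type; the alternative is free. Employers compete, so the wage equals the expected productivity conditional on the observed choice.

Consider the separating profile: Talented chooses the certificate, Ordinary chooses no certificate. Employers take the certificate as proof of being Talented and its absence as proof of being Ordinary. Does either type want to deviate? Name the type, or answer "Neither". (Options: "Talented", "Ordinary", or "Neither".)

Neither

The certificate pays 19; no certificate pays 14.
Talented: assigned the certificate, nets 19 − 2 = 17; deviating to no certificate nets 14.
Ordinary: assigned no certificate, nets 14; deviating to the certificate nets 19 − 14 = 5.
Both types strictly prefer their assigned action; no profitable deviation.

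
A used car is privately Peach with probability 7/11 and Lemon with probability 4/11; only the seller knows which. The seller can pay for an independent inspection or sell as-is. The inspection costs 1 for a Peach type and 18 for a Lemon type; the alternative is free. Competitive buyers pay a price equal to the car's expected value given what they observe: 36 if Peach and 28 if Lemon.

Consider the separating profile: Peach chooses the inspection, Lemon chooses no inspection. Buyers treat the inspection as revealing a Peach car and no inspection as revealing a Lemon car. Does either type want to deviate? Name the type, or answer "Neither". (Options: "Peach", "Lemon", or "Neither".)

The inspection pays 36; no inspection pays 28.
Peach: assigned the inspection, nets 36 − 1 = 35; deviating to no inspection nets 28.
Lemon: assigned no inspection, nets 28; deviating to the inspection nets 36 − 18 = 18.
Both types strictly prefer their assigned action; no profitable deviation.

Neither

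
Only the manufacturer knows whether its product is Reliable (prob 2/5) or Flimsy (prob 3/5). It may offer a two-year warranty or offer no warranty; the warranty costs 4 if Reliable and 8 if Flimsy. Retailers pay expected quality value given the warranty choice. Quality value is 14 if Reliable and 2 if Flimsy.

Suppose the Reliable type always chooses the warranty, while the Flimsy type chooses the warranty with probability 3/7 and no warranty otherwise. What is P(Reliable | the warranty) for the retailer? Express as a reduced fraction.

14/23

P(the warranty) = (2/5)·1 + (3/5)·(3/7) = 23/35.
By Bayes' rule, P(Reliable | the warranty) = (2/5) / (23/35) = 14/23.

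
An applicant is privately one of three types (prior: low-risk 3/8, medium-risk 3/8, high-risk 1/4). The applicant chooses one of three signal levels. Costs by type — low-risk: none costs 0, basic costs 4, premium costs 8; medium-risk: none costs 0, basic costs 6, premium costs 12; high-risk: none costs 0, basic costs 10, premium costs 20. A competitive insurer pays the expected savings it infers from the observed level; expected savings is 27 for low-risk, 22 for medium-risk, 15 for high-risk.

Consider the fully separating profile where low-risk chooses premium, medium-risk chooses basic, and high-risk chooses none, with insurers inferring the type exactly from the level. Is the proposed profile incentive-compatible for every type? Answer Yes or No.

Yes

Separating rebates: premium → 27, basic → 22, none → 15.
low-risk (assigned premium): none: 15 − 0 = 15; basic: 22 − 4 = 18; premium: 27 − 8 = 19. low-risk stays.
medium-risk (assigned basic): none: 15 − 0 = 15; basic: 22 − 6 = 16; premium: 27 − 12 = 15. medium-risk stays.
high-risk (assigned none): none: 15 − 0 = 15; basic: 22 − 10 = 12; premium: 27 − 20 = 7. high-risk stays.
Every type prefers its assigned level; separation holds.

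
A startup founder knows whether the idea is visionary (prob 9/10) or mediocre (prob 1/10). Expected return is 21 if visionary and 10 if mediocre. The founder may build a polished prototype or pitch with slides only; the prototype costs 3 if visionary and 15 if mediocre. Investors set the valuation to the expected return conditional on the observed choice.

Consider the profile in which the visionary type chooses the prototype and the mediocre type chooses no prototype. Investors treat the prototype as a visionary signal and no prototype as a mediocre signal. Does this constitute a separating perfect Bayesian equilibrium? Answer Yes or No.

Yes

Under these beliefs, the prototype earns valuation 21 and no prototype earns valuation 10.
visionary: the prototype nets 21 − 3 = 18; no prototype nets 10. visionary prefers the prototype.
mediocre: the prototype nets 21 − 15 = 6; no prototype nets 10. mediocre prefers no prototype.
Neither type deviates, so the separating profile is an equilibrium.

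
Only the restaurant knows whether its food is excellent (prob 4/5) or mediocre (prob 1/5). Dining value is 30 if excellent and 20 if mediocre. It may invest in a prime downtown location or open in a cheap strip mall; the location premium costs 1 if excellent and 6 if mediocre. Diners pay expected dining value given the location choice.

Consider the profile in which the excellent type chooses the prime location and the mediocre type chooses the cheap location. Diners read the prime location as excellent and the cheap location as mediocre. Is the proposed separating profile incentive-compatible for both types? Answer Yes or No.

No

Under these beliefs, the prime location earns price premium 30 and the cheap location earns price premium 20.
excellent: the prime location nets 30 − 1 = 29; the cheap location nets 20. excellent prefers the prime location.
mediocre: the prime location nets 30 − 6 = 24; the cheap location nets 20. mediocre would deviate to the prime location.
mediocre has a profitable deviation, so the profile is not an equilibrium.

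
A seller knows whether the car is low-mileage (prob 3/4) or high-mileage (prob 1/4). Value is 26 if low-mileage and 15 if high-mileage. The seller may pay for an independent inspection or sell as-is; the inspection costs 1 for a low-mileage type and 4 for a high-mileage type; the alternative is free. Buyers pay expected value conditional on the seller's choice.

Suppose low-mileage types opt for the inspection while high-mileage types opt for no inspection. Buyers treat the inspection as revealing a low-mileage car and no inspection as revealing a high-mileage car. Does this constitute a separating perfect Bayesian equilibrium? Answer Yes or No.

Under these beliefs, the inspection earns price 26 and no inspection earns price 15.
low-mileage: the inspection nets 26 − 1 = 25; no inspection nets 15. low-mileage prefers the inspection.
high-mileage: the inspection nets 26 − 4 = 22; no inspection nets 15. high-mileage would deviate to the inspection.
high-mileage has a profitable deviation, so the profile is not an equilibrium.

No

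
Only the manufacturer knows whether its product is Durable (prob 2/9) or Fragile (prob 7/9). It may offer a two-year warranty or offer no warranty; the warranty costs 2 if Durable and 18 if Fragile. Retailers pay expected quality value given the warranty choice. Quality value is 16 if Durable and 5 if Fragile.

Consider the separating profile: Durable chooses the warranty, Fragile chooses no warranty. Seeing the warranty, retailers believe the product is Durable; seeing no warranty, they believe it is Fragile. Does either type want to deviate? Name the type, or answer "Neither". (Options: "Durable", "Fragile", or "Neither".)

The warranty pays 16; no warranty pays 5.
Durable: assigned the warranty, nets 16 − 2 = 14; deviating to no warranty nets 5.
Fragile: assigned no warranty, nets 5; deviating to the warranty nets 16 − 18 = -2.
Both types strictly prefer their assigned action; no profitable deviation.

Neither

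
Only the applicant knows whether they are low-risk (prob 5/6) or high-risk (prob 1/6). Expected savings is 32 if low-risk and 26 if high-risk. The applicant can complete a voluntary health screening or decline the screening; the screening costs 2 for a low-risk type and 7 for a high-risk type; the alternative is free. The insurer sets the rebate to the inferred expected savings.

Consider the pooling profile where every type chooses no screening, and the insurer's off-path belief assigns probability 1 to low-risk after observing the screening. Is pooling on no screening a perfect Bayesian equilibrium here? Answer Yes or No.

On path, the insurer holds the prior and pays 5/6·32 + 1/6·26 = 31. Off path (the screening), believing low-risk, it pays 32.
low-risk: no screening nets 31; the screening nets 32 − 2 = 30. low-risk stays.
high-risk: no screening nets 31; the screening nets 32 − 7 = 25. high-risk stays.
No type deviates, so pooling is sustained.

Yes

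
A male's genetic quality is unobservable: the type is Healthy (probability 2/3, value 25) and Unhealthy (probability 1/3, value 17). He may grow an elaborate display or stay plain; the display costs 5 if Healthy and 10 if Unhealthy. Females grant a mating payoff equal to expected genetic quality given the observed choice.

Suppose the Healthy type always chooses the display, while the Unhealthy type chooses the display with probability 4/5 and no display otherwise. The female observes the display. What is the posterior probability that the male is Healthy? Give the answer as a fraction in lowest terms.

5/7

P(the display) = (2/3)·1 + (1/3)·(4/5) = 14/15.
By Bayes' rule, P(Healthy | the display) = (2/3) / (14/15) = 5/7.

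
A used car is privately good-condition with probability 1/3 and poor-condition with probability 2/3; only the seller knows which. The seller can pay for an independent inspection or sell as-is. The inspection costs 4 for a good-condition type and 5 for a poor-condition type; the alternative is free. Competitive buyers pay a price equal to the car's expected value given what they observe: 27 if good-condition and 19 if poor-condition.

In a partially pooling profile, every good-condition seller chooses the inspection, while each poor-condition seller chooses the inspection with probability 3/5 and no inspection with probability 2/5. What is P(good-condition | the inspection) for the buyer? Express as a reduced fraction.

5/11

P(the inspection) = (1/3)·1 + (2/3)·(3/5) = 11/15.
By Bayes' rule, P(good-condition | the inspection) = (1/3) / (11/15) = 5/11.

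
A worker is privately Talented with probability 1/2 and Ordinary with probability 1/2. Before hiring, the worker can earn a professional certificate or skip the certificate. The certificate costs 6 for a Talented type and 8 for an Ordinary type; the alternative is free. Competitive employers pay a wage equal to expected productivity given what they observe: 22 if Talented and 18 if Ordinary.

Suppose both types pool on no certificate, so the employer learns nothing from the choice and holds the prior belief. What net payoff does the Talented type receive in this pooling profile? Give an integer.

20

Pooled wage = 1/2·22 + 1/2·18 = 20.
Talented pays no cost for no certificate, so net payoff = 20.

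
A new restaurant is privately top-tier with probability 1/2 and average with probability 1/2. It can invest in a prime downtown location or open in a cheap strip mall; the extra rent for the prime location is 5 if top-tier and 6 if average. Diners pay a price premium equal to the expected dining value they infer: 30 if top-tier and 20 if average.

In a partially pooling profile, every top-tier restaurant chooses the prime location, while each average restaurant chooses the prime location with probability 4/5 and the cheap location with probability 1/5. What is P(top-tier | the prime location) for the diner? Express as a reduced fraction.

P(the prime location) = (1/2)·1 + (1/2)·(4/5) = 9/10.
By Bayes' rule, P(top-tier | the prime location) = (1/2) / (9/10) = 5/9.

5/9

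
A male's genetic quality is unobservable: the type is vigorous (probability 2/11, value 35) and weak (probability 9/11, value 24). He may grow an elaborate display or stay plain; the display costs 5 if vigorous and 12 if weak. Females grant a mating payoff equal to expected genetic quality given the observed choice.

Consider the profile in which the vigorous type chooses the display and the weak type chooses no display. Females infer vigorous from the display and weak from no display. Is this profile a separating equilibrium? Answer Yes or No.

Under these beliefs, the display earns mating payoff 35 and no display earns mating payoff 24.
vigorous: the display nets 35 − 5 = 30; no display nets 24. vigorous prefers the display.
weak: the display nets 35 − 12 = 23; no display nets 24. weak prefers no display.
Neither type deviates, so the separating profile is an equilibrium.

Yes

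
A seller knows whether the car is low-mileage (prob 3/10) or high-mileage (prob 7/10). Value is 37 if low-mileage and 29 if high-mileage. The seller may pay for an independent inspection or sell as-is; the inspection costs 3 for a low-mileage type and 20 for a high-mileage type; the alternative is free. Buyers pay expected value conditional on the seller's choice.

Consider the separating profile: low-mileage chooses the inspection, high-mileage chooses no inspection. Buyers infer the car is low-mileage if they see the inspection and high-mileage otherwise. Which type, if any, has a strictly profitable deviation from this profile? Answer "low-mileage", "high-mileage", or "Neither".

The inspection pays 37; no inspection pays 29.
low-mileage: assigned the inspection, nets 37 − 3 = 34; deviating to no inspection nets 29.
high-mileage: assigned no inspection, nets 29; deviating to the inspection nets 37 − 20 = 17.
Both types strictly prefer their assigned action; no profitable deviation.

Neither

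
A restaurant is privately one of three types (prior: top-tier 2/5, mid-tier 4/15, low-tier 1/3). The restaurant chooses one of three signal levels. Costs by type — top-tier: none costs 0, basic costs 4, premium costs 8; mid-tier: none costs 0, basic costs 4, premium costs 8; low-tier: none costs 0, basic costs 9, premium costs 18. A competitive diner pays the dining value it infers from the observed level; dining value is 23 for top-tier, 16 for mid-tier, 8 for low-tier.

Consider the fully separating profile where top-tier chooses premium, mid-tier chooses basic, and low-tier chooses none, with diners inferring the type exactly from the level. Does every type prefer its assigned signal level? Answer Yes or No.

Separating price premiums: premium → 23, basic → 16, none → 8.
top-tier (assigned premium): none: 8 − 0 = 8; basic: 16 − 4 = 12; premium: 23 − 8 = 15. top-tier stays.
mid-tier (assigned basic): none: 8 − 0 = 8; basic: 16 − 4 = 12; premium: 23 − 8 = 15. mid-tier prefers premium.
low-tier (assigned none): none: 8 − 0 = 8; basic: 16 − 9 = 7; premium: 23 − 18 = 5. low-tier stays.
At least one type deviates; the separating profile fails.

No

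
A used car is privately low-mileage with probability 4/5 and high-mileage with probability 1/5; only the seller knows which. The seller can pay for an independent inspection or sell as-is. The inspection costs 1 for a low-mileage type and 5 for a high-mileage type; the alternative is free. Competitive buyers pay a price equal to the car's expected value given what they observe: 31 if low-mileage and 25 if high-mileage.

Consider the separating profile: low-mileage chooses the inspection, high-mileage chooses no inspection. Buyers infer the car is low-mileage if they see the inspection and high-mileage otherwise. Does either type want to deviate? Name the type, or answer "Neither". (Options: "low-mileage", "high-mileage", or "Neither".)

The inspection pays 31; no inspection pays 25.
low-mileage: assigned the inspection, nets 31 − 1 = 30; deviating to no inspection nets 25.
high-mileage: assigned no inspection, nets 25; deviating to the inspection nets 31 − 5 = 26.
The high-mileage type gains 1 by deviating.

high-mileage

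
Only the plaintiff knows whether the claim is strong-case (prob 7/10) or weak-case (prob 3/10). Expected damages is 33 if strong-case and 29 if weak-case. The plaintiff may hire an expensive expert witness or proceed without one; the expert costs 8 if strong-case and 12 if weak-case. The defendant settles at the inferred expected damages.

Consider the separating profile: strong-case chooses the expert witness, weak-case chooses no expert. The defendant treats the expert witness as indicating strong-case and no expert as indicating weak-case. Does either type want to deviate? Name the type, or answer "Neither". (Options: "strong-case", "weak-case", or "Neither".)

The expert witness pays 33; no expert pays 29.
strong-case: assigned the expert witness, nets 33 − 8 = 25; deviating to no expert nets 29.
weak-case: assigned no expert, nets 29; deviating to the expert witness nets 33 − 12 = 21.
The strong-case type gains 4 by deviating.

strong-case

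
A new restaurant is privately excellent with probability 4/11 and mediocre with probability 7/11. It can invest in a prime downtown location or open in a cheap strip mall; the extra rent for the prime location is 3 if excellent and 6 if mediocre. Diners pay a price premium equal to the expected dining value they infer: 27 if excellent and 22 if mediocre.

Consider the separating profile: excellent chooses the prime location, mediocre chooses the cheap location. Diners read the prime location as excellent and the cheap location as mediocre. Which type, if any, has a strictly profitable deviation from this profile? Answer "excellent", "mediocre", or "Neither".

Neither

The prime location pays 27; the cheap location pays 22.
excellent: assigned the prime location, nets 27 − 3 = 24; deviating to the cheap location nets 22.
mediocre: assigned the cheap location, nets 22; deviating to the prime location nets 27 − 6 = 21.
Both types strictly prefer their assigned action; no profitable deviation.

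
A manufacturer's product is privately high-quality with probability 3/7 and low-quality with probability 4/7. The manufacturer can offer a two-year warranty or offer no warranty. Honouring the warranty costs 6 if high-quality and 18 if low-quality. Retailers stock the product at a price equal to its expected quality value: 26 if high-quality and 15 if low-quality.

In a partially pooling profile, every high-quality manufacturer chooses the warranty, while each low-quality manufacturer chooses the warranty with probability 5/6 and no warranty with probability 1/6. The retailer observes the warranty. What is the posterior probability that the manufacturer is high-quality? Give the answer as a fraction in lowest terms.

P(the warranty) = (3/7)·1 + (4/7)·(5/6) = 19/21.
By Bayes' rule, P(high-quality | the warranty) = (3/7) / (19/21) = 9/19.

9/19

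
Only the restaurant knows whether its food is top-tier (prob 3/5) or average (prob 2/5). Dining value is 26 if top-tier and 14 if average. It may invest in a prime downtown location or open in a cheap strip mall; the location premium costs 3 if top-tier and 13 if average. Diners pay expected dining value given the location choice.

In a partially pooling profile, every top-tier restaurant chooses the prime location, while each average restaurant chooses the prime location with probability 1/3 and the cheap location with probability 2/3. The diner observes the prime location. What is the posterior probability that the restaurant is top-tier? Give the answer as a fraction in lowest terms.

9/11

P(the prime location) = (3/5)·1 + (2/5)·(1/3) = 11/15.
By Bayes' rule, P(top-tier | the prime location) = (3/5) / (11/15) = 9/11.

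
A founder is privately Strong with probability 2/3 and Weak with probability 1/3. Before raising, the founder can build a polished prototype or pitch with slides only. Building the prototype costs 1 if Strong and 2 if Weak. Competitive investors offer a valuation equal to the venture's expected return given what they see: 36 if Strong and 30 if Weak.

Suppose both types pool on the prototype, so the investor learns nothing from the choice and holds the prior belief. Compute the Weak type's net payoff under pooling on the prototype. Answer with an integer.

32

Pooled valuation = 2/3·36 + 1/3·30 = 34.
Weak pays cost 2 for the prototype, so net payoff = 34 − 2 = 32.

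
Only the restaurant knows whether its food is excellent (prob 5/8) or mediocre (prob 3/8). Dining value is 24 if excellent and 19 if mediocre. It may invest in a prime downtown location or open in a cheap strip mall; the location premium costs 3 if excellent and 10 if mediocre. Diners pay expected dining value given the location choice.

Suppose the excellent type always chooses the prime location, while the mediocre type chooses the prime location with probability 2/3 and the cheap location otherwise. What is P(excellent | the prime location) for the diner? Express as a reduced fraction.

P(the prime location) = (5/8)·1 + (3/8)·(2/3) = 7/8.
By Bayes' rule, P(excellent | the prime location) = (5/8) / (7/8) = 5/7.

5/7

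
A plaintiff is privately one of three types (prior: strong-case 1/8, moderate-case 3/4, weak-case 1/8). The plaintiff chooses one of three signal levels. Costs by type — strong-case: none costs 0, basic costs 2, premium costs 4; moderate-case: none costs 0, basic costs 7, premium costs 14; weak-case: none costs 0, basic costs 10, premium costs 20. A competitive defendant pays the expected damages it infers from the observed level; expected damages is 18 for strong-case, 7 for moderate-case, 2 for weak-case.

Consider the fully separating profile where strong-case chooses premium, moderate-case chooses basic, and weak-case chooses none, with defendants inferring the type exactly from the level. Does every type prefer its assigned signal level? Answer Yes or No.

No

Separating settlements: premium → 18, basic → 7, none → 2.
strong-case (assigned premium): none: 2 − 0 = 2; basic: 7 − 2 = 5; premium: 18 − 4 = 14. strong-case stays.
moderate-case (assigned basic): none: 2 − 0 = 2; basic: 7 − 7 = 0; premium: 18 − 14 = 4. moderate-case prefers premium.
weak-case (assigned none): none: 2 − 0 = 2; basic: 7 − 10 = -3; premium: 18 − 20 = -2. weak-case stays.
At least one type deviates; the separating profile fails.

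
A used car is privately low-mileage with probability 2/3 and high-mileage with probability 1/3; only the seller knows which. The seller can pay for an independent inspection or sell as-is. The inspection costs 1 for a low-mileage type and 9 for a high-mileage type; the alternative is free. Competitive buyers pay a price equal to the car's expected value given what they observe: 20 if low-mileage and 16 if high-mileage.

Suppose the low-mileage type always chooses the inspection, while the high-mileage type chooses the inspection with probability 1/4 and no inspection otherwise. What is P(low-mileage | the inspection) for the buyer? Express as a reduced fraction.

8/9

P(the inspection) = (2/3)·1 + (1/3)·(1/4) = 3/4.
By Bayes' rule, P(low-mileage | the inspection) = (2/3) / (3/4) = 8/9.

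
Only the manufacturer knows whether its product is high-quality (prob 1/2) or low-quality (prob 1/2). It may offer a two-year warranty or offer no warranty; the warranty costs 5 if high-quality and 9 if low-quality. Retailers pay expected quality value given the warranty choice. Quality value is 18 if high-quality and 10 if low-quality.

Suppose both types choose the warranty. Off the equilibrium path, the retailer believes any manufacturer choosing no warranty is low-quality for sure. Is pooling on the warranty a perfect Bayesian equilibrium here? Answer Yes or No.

No

On path, the retailer holds the prior and pays 1/2·18 + 1/2·10 = 14. Off path (no warranty), believing low-quality, it pays 10.
high-quality: the warranty nets 14 − 5 = 9; no warranty nets 10. high-quality would deviate.
low-quality: the warranty nets 14 − 9 = 5; no warranty nets 10. low-quality would deviate.
A type deviates, so pooling fails.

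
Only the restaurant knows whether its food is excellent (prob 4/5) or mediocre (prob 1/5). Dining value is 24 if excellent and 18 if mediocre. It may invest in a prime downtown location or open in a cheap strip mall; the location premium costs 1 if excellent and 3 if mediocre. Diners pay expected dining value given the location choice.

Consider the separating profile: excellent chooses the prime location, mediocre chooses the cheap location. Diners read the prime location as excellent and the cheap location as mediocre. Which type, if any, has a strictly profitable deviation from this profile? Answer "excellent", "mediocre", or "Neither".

mediocre

The prime location pays 24; the cheap location pays 18.
excellent: assigned the prime location, nets 24 − 1 = 23; deviating to the cheap location nets 18.
mediocre: assigned the cheap location, nets 18; deviating to the prime location nets 24 − 3 = 21.
The mediocre type gains 3 by deviating.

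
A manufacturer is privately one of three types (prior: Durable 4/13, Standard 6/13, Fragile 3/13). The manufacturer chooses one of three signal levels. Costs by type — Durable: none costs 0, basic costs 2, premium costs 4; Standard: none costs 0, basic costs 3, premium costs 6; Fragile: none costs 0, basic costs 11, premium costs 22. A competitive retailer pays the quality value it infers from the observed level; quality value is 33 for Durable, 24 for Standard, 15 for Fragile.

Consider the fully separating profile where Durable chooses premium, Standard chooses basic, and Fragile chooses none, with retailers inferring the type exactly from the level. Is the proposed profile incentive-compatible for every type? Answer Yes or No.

Separating prices: premium → 33, basic → 24, none → 15.
Durable (assigned premium): none: 15 − 0 = 15; basic: 24 − 2 = 22; premium: 33 − 4 = 29. Durable stays.
Standard (assigned basic): none: 15 − 0 = 15; basic: 24 − 3 = 21; premium: 33 − 6 = 27. Standard prefers premium.
Fragile (assigned none): none: 15 − 0 = 15; basic: 24 − 11 = 13; premium: 33 − 22 = 11. Fragile stays.
At least one type deviates; the separating profile fails.

No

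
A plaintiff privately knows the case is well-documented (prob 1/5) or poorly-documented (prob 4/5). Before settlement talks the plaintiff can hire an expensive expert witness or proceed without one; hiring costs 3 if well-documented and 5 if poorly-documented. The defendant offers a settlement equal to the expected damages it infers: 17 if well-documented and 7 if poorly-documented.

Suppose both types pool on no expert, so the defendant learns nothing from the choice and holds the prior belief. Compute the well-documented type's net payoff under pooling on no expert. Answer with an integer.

Pooled settlement = 1/5·17 + 4/5·7 = 9.
well-documented pays no cost for no expert, so net payoff = 9.

9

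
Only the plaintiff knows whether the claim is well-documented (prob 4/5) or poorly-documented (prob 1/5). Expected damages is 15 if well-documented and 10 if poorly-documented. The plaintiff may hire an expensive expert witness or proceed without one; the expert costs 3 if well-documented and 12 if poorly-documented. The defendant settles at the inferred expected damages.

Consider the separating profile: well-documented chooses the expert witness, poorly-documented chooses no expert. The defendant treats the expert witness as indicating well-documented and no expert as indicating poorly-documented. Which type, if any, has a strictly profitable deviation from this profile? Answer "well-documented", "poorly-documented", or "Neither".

The expert witness pays 15; no expert pays 10.
well-documented: assigned the expert witness, nets 15 − 3 = 12; deviating to no expert nets 10.
poorly-documented: assigned no expert, nets 10; deviating to the expert witness nets 15 − 12 = 3.
Both types strictly prefer their assigned action; no profitable deviation.

Neither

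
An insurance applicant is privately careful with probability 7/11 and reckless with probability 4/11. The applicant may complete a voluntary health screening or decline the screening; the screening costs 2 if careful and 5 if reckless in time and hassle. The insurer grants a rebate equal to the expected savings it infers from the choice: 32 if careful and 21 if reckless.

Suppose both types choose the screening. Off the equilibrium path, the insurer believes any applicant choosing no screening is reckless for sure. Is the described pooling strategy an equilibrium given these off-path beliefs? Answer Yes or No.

Yes

On path, the insurer holds the prior and pays 7/11·32 + 4/11·21 = 28. Off path (no screening), believing reckless, it pays 21.
careful: the screening nets 28 − 2 = 26; no screening nets 21. careful stays.
reckless: the screening nets 28 − 5 = 23; no screening nets 21. reckless stays.
No type deviates, so pooling is sustained.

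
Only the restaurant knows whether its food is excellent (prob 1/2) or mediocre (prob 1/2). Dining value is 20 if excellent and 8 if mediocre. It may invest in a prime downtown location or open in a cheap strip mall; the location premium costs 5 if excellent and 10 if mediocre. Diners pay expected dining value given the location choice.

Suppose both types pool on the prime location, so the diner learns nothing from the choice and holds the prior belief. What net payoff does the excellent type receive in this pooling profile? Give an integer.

9

Pooled price premium = 1/2·20 + 1/2·8 = 14.
excellent pays cost 5 for the prime location, so net payoff = 14 − 5 = 9.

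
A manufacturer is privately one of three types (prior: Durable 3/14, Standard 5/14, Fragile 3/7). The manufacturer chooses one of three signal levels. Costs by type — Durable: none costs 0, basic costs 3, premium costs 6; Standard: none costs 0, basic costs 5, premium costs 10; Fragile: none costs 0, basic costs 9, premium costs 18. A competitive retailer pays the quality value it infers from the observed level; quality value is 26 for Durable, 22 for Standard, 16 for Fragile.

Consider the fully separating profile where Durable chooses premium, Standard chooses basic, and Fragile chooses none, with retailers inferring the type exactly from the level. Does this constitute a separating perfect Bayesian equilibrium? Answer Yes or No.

Yes

Separating prices: premium → 26, basic → 22, none → 16.
Durable (assigned premium): none: 16 − 0 = 16; basic: 22 − 3 = 19; premium: 26 − 6 = 20. Durable stays.
Standard (assigned basic): none: 16 − 0 = 16; basic: 22 − 5 = 17; premium: 26 − 10 = 16. Standard stays.
Fragile (assigned none): none: 16 − 0 = 16; basic: 22 − 9 = 13; premium: 26 − 18 = 8. Fragile stays.
Every type prefers its assigned level; separation holds.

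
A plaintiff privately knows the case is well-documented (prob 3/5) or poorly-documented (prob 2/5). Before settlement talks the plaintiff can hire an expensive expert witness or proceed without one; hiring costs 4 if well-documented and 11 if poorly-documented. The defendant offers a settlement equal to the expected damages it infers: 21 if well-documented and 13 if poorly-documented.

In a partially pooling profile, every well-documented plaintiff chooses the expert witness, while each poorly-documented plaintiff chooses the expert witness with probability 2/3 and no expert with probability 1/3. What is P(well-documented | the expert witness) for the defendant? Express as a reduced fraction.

9/13

P(the expert witness) = (3/5)·1 + (2/5)·(2/3) = 13/15.
By Bayes' rule, P(well-documented | the expert witness) = (3/5) / (13/15) = 9/13.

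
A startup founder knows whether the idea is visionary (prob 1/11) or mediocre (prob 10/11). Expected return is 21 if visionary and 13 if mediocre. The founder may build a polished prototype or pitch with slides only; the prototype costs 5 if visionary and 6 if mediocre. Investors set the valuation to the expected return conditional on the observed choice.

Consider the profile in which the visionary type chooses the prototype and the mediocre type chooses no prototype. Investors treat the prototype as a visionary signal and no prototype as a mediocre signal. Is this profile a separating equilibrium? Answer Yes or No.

Under these beliefs, the prototype earns valuation 21 and no prototype earns valuation 13.
visionary: the prototype nets 21 − 5 = 16; no prototype nets 13. visionary prefers the prototype.
mediocre: the prototype nets 21 − 6 = 15; no prototype nets 13. mediocre would deviate to the prototype.
mediocre has a profitable deviation, so the profile is not an equilibrium.

No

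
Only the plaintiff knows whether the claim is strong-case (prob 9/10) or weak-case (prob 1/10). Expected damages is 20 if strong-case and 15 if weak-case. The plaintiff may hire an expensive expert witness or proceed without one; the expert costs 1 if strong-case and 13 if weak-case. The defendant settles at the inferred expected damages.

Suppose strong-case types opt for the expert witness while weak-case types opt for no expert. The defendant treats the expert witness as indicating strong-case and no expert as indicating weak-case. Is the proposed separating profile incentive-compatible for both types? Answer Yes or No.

Under these beliefs, the expert witness earns settlement 20 and no expert earns settlement 15.
strong-case: the expert witness nets 20 − 1 = 19; no expert nets 15. strong-case prefers the expert witness.
weak-case: the expert witness nets 20 − 13 = 7; no expert nets 15. weak-case prefers no expert.
Neither type deviates, so the separating profile is an equilibrium.

Yes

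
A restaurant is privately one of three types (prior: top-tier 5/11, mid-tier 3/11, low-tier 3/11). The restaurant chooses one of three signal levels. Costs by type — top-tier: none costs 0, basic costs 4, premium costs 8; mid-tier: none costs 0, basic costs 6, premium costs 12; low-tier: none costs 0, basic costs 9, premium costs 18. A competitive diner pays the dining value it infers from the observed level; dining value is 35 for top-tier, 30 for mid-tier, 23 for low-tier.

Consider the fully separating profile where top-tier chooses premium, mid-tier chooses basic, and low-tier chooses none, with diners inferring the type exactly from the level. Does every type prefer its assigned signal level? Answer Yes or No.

Separating price premiums: premium → 35, basic → 30, none → 23.
top-tier (assigned premium): none: 23 − 0 = 23; basic: 30 − 4 = 26; premium: 35 − 8 = 27. top-tier stays.
mid-tier (assigned basic): none: 23 − 0 = 23; basic: 30 − 6 = 24; premium: 35 − 12 = 23. mid-tier stays.
low-tier (assigned none): none: 23 − 0 = 23; basic: 30 − 9 = 21; premium: 35 − 18 = 17. low-tier stays.
Every type prefers its assigned level; separation holds.

Yes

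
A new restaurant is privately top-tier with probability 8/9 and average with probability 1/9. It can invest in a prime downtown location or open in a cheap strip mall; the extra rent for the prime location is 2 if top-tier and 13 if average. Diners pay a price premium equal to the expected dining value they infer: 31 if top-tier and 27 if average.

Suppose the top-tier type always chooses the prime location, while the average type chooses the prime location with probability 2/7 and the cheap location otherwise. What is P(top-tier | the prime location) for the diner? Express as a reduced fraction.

P(the prime location) = (8/9)·1 + (1/9)·(2/7) = 58/63.
By Bayes' rule, P(top-tier | the prime location) = (8/9) / (58/63) = 28/29.

28/29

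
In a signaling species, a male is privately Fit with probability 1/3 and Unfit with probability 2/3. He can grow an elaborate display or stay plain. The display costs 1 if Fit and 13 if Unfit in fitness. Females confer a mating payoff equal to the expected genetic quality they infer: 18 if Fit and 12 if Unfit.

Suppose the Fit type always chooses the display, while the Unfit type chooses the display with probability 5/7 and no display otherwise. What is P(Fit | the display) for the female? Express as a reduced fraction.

7/17

P(the display) = (1/3)·1 + (2/3)·(5/7) = 17/21.
By Bayes' rule, P(Fit | the display) = (1/3) / (17/21) = 7/17.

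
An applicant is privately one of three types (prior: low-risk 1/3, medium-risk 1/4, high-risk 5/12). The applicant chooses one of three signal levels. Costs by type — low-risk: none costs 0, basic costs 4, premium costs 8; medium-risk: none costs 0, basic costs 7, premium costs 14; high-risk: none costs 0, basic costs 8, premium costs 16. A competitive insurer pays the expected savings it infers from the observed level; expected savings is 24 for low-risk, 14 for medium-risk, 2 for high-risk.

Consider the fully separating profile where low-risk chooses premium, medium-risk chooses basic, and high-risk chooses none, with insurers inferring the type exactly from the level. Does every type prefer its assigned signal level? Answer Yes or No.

Separating rebates: premium → 24, basic → 14, none → 2.
low-risk (assigned premium): none: 2 − 0 = 2; basic: 14 − 4 = 10; premium: 24 − 8 = 16. low-risk stays.
medium-risk (assigned basic): none: 2 − 0 = 2; basic: 14 − 7 = 7; premium: 24 − 14 = 10. medium-risk prefers premium.
high-risk (assigned none): none: 2 − 0 = 2; basic: 14 − 8 = 6; premium: 24 − 16 = 8. high-risk prefers premium.
At least one type deviates; the separating profile fails.

No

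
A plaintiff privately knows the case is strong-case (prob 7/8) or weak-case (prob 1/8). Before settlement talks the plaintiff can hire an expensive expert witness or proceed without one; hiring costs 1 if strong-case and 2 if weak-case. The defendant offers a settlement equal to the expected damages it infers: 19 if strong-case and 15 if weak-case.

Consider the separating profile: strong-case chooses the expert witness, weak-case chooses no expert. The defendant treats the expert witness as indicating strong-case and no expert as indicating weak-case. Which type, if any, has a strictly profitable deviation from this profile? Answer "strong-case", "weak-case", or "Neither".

weak-case

The expert witness pays 19; no expert pays 15.
strong-case: assigned the expert witness, nets 19 − 1 = 18; deviating to no expert nets 15.
weak-case: assigned no expert, nets 15; deviating to the expert witness nets 19 − 2 = 17.
The weak-case type gains 2 by deviating.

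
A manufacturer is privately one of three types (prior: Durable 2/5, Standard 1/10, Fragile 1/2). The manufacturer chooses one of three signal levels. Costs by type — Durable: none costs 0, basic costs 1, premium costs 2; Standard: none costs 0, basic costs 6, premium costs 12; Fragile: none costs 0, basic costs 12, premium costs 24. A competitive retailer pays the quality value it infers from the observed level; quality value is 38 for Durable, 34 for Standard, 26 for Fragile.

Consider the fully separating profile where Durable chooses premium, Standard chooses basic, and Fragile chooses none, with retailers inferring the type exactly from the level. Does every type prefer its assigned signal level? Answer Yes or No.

Yes

Separating prices: premium → 38, basic → 34, none → 26.
Durable (assigned premium): none: 26 − 0 = 26; basic: 34 − 1 = 33; premium: 38 − 2 = 36. Durable stays.
Standard (assigned basic): none: 26 − 0 = 26; basic: 34 − 6 = 28; premium: 38 − 12 = 26. Standard stays.
Fragile (assigned none): none: 26 − 0 = 26; basic: 34 − 12 = 22; premium: 38 − 24 = 14. Fragile stays.
Every type prefers its assigned level; separation holds.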